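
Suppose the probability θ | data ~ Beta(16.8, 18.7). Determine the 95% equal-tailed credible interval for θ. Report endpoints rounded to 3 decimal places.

[0.314, 0.636]

Posterior: Beta(16.8, 18.7).
Equal-tailed 95% interval: the 0.025 and 0.975 quantiles of Beta(16.8, 18.7).
Posterior mean ≈ 0.473, SD ≈ 0.083; a Normal approximation gives roughly [0.311, 0.635].
Exact: F⁻¹(0.025) = 0.314; F⁻¹(0.975) = 0.636.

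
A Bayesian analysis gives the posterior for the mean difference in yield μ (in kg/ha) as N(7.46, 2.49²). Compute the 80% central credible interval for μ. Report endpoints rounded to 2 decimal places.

[4.27, 10.65]

The posterior is symmetric, so the 80% equal-tailed interval is μ = 7.46 ± z·2.49 with z = 1.282.
Half-width: 1.282 × 2.49 = 3.19.
7.46 − 3.19 = 4.27; 7.46 + 3.19 = 10.65.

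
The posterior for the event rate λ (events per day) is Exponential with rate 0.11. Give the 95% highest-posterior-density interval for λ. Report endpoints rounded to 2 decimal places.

The exponential density is strictly decreasing on [0, ∞), so the HPD interval is anchored at 0: [0, q] with P(λ ≤ q) = 0.95.
q = −ln(1 − 0.95) / 0.11 = 2.9957 / 0.11 = 27.23.

[0.00, 27.23]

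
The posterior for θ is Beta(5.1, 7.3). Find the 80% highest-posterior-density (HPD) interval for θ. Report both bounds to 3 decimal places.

The posterior is unimodal and skewed, so the HPD interval has equal density at both endpoints and is the shortest 80% interval.
Solving f(0.228) = f(0.579) with F(0.579) − F(0.228) = 0.80 gives [0.228, 0.579].
For comparison, the equal-tailed interval is [0.238, 0.591]; the HPD is narrower and shifted toward the mode.

[0.228, 0.579]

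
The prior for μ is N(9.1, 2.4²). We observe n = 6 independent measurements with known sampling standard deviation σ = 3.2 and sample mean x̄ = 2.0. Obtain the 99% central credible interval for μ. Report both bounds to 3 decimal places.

[0.667, 6.578]

Posterior precision = 1/2.4² + 6/3.2² = 0.1736 + 0.5859 = 0.7595, so posterior SD = 1.1474.
Posterior mean = (9.1/2.4² + 6·2.0/3.2²) / 0.7595 = 3.6229.
Interval: 3.6229 ± 2.576 × 1.1474 → [0.667, 6.578].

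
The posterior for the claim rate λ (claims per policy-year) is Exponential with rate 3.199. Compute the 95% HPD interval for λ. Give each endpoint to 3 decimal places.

The exponential density is strictly decreasing on [0, ∞), so the HPD interval is anchored at 0: [0, q] with P(λ ≤ q) = 0.95.
q = −ln(1 − 0.95) / 3.199 = 2.9957 / 3.199 = 0.936.

[0.000, 0.936]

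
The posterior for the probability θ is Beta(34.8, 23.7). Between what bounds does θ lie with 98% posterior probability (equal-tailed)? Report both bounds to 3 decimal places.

[0.444, 0.737]

Posterior: Beta(34.8, 23.7).
Equal-tailed 98% interval: the 0.01 and 0.99 quantiles of Beta(34.8, 23.7).
Posterior mean ≈ 0.595, SD ≈ 0.064; a Normal approximation gives roughly [0.447, 0.743].
Exact: F⁻¹(0.01) = 0.444; F⁻¹(0.99) = 0.737.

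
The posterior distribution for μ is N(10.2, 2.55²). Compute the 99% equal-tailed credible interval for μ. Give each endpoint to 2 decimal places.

The posterior is symmetric, so the 99% equal-tailed interval is μ = 10.2 ± z·2.55 with z = 2.576.
Half-width: 2.576 × 2.55 = 6.57.
10.2 − 6.57 = 3.63; 10.2 + 6.57 = 16.77.

[3.63, 16.77]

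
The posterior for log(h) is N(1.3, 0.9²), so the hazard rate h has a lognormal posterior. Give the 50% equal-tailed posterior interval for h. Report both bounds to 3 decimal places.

[2.000, 6.733]

On the log scale the 50% interval is 1.3 ± 0.674 × 0.9 = [0.6930, 1.9070].
Exponentiate: [e^0.6930, e^1.9070] = [2.000, 6.733].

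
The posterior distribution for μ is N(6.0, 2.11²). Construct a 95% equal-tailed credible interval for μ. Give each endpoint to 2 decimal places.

[1.86, 10.14]

The posterior is symmetric, so the 95% equal-tailed interval is μ = 6.0 ± z·2.11 with z = 1.960.
Half-width: 1.960 × 2.11 = 4.14.
6.0 − 4.14 = 1.86; 6.0 + 4.14 = 10.14.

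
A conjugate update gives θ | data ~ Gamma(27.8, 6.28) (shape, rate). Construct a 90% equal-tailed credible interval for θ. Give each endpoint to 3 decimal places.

[3.142, 5.892]

Posterior: Gamma(shape 27.8, rate 6.28).
Equal-tailed 90% interval: Gamma(27.8, 6.28) quantiles at 0.05 and 0.95.
Posterior mean ≈ 4.427, SD ≈ 0.840; a Normal approximation gives roughly [3.046, 5.808].
Exact: lower = 3.142; upper = 5.892.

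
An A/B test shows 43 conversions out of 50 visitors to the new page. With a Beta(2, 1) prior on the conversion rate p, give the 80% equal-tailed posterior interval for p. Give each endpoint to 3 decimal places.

[0.784, 0.908]

Posterior: Beta(2+43, 1+7) = Beta(45, 8).
Equal-tailed 80% interval: the 0.1 and 0.9 quantiles of Beta(45, 8).
Posterior mean ≈ 0.849, SD ≈ 0.049; a Normal approximation gives roughly [0.787, 0.911].
Exact: F⁻¹(0.1) = 0.784; F⁻¹(0.9) = 0.908.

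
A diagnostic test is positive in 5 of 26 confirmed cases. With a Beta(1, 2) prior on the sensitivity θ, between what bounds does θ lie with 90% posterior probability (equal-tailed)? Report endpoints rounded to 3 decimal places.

[0.098, 0.339]

Posterior: Beta(1+5, 2+21) = Beta(6, 23).
Equal-tailed 90% interval: the 0.05 and 0.95 quantiles of Beta(6, 23).
Posterior mean ≈ 0.207, SD ≈ 0.074; a Normal approximation gives roughly [0.085, 0.329].
Exact: F⁻¹(0.05) = 0.098; F⁻¹(0.95) = 0.339.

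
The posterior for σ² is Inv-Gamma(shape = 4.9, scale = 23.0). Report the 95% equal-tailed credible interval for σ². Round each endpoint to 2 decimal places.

Inverse-Gamma(4.9, 23.0) quantiles: F⁻¹(0.025) and F⁻¹(0.975).
Equivalently, 1/σ² ~ Gamma(4.9, rate = 23.0); invert its 0.975 and 0.025 quantiles.
Posterior mean ≈ 5.90, SD ≈ 3.46; a Normal approximation gives roughly [-0.89, 12.68].
Exact: lower = 2.28; upper = 14.67.

[2.28, 14.67]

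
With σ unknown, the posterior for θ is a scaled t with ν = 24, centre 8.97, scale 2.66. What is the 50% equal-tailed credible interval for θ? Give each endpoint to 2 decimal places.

The t_24 distribution is symmetric; the 50% interval is 8.97 ± t·2.66 with t_{0.75,24} = 0.685.
Half-width: 0.685 × 2.66 = 1.82.
8.97 − 1.82 = 7.15; 8.97 + 1.82 = 10.79.

[7.15, 10.79]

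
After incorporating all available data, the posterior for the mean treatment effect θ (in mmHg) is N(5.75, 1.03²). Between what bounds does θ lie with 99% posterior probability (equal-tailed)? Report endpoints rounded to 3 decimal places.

The posterior is symmetric, so the 99% equal-tailed interval is θ = 5.75 ± z·1.03 with z = 2.576.
Half-width: 2.576 × 1.03 = 2.653.
5.75 − 2.653 = 3.097; 5.75 + 2.653 = 8.403.

[3.097, 8.403]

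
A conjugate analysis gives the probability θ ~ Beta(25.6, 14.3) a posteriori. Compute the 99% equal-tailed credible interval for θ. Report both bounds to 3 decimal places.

[0.440, 0.817]

Posterior: Beta(25.6, 14.3).
Equal-tailed 99% interval: the 0.005 and 0.995 quantiles of Beta(25.6, 14.3).
Posterior mean ≈ 0.642, SD ≈ 0.075; a Normal approximation gives roughly [0.448, 0.835].
Exact: F⁻¹(0.005) = 0.440; F⁻¹(0.995) = 0.817.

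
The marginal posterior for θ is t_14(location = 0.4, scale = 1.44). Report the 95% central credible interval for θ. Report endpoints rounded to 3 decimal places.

The t_14 distribution is symmetric; the 95% interval is 0.4 ± t·1.44 with t_{0.975,14} = 2.145.
Half-width: 2.145 × 1.44 = 3.088.
0.4 − 3.088 = -2.688; 0.4 + 3.088 = 3.488.

[-2.688, 3.488]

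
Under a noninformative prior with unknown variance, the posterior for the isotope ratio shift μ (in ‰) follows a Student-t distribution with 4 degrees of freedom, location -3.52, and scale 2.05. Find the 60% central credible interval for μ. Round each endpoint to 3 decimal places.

[-5.449, -1.591]

The t_4 distribution is symmetric; the 60% interval is -3.52 ± t·2.05 with t_{0.8,4} = 0.941.
Half-width: 0.941 × 2.05 = 1.929.
-3.52 − 1.929 = -5.449; -3.52 + 1.929 = -1.591.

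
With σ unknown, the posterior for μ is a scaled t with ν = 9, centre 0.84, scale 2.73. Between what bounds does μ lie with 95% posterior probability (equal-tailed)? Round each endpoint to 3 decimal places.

[-5.336, 7.016]

The t_9 distribution is symmetric; the 95% interval is 0.84 ± t·2.73 with t_{0.975,9} = 2.262.
Half-width: 2.262 × 2.73 = 6.176.
0.84 − 6.176 = -5.336; 0.84 + 6.176 = 7.016.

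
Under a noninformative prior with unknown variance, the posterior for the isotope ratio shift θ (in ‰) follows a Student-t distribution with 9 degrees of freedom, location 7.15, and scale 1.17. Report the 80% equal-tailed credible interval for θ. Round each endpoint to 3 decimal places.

The t_9 distribution is symmetric; the 80% interval is 7.15 ± t·1.17 with t_{0.9,9} = 1.383.
Half-width: 1.383 × 1.17 = 1.618.
7.15 − 1.618 = 5.532; 7.15 + 1.618 = 8.768.

[5.532, 8.768]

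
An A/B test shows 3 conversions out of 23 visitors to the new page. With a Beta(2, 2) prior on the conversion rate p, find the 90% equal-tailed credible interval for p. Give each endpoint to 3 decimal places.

Posterior: Beta(2+3, 2+20) = Beta(5, 22).
Equal-tailed 90% interval: the 0.05 and 0.95 quantiles of Beta(5, 22).
Posterior mean ≈ 0.185, SD ≈ 0.073; a Normal approximation gives roughly [0.064, 0.306].
Exact: F⁻¹(0.05) = 0.079; F⁻¹(0.95) = 0.318.

[0.079, 0.318]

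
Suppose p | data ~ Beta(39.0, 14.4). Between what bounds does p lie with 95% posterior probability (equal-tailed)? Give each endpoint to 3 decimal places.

[0.605, 0.839]

Posterior: Beta(39.0, 14.4).
Equal-tailed 95% interval: the 0.025 and 0.975 quantiles of Beta(39.0, 14.4).
Posterior mean ≈ 0.730, SD ≈ 0.060; a Normal approximation gives roughly [0.612, 0.848].
Exact: F⁻¹(0.025) = 0.605; F⁻¹(0.975) = 0.839.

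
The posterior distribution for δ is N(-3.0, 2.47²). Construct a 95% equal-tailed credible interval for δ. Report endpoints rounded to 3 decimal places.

The posterior is symmetric, so the 95% equal-tailed interval is δ = -3.0 ± z·2.47 with z = 1.960.
Half-width: 1.960 × 2.47 = 4.841.
-3.0 − 4.841 = -7.841; -3.0 + 4.841 = 1.841.

[-7.841, 1.841]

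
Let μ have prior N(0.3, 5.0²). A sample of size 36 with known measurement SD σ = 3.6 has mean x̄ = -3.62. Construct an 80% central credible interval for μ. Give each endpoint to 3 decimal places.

[-4.328, -2.801]

Posterior precision = 1/5.0² + 36/3.6² = 0.0400 + 2.7778 = 2.8178, so posterior SD = 0.5957.
Posterior mean = (0.3/5.0² + 36·-3.62/3.6²) / 2.8178 = -3.5644.
Interval: -3.5644 ± 1.282 × 0.5957 → [-4.328, -2.801].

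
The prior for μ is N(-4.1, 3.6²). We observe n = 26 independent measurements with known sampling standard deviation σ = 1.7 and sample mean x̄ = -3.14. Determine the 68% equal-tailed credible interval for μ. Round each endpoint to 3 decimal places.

[-3.478, -2.818]

Posterior precision = 1/3.6² + 26/1.7² = 0.0772 + 8.9965 = 9.0737, so posterior SD = 0.3320.
Posterior mean = (-4.1/3.6² + 26·-3.14/1.7²) / 9.0737 = -3.1482.
Interval: -3.1482 ± 0.994 × 0.3320 → [-3.478, -2.818].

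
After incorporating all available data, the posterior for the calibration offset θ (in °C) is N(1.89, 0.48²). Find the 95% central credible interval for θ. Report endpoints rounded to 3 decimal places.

[0.949, 2.831]

The posterior is symmetric, so the 95% equal-tailed interval is θ = 1.89 ± z·0.48 with z = 1.960.
Half-width: 1.960 × 0.48 = 0.941.
1.89 − 0.941 = 0.949; 1.89 + 0.941 = 2.831.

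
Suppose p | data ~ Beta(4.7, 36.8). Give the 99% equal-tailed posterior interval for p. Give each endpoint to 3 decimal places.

[0.024, 0.270]

Posterior: Beta(4.7, 36.8).
Equal-tailed 99% interval: the 0.005 and 0.995 quantiles of Beta(4.7, 36.8).
Posterior mean ≈ 0.113, SD ≈ 0.049; a Normal approximation gives roughly [-0.012, 0.238].
Exact: F⁻¹(0.005) = 0.024; F⁻¹(0.995) = 0.270.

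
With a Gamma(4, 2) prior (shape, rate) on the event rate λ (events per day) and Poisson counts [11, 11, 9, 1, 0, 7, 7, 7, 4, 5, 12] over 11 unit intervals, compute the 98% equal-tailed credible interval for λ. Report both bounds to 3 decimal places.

Posterior: Gamma(4+74, 2+11) = Gamma(78, 13) (shape, rate).
Equal-tailed 98% interval: Gamma(78, 13) quantiles at 0.01 and 0.99.
Posterior mean ≈ 6.000, SD ≈ 0.679; a Normal approximation gives roughly [4.420, 7.580].
Exact: lower = 4.533; upper = 7.693.

[4.533, 7.693]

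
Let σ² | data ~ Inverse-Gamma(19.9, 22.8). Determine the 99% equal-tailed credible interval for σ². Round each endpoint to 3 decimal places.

[0.686, 2.217]

Inverse-Gamma(19.9, 22.8) quantiles: F⁻¹(0.005) and F⁻¹(0.995).
Equivalently, 1/σ² ~ Gamma(19.9, rate = 22.8); invert its 0.995 and 0.005 quantiles.
Posterior mean ≈ 1.206, SD ≈ 0.285; a Normal approximation gives roughly [0.472, 1.941].
Exact: lower = 0.686; upper = 2.217.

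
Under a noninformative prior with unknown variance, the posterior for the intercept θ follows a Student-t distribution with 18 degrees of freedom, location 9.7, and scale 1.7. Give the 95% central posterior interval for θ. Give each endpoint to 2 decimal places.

The t_18 distribution is symmetric; the 95% interval is 9.7 ± t·1.7 with t_{0.975,18} = 2.101.
Half-width: 2.101 × 1.7 = 3.57.
9.7 − 3.57 = 6.13; 9.7 + 3.57 = 13.27.

[6.13, 13.27]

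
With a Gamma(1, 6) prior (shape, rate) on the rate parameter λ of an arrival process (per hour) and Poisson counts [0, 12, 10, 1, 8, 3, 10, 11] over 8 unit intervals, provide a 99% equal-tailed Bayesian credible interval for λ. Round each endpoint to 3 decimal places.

Posterior: Gamma(1+55, 6+8) = Gamma(56, 14) (shape, rate).
Equal-tailed 99% interval: Gamma(56, 14) quantiles at 0.005 and 0.995.
Posterior mean ≈ 4.000, SD ≈ 0.535; a Normal approximation gives roughly [2.623, 5.377].
Exact: lower = 2.757; upper = 5.511.

[2.757, 5.511]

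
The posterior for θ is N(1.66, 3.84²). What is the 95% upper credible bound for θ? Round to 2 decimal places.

7.98

Need U with P(θ ≤ U) = 0.95: U = 1.66 + z_{0.05}·3.84.
z = 1.645; U = 1.66 + 1.645 × 3.84 = 7.98.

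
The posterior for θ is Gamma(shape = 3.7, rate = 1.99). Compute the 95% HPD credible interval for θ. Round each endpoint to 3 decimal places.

The posterior is unimodal and skewed, so the HPD interval has equal density at both endpoints and is the shortest 95% interval.
Solving f(0.291) = f(3.765) with F(3.765) − F(0.291) = 0.95 gives [0.291, 3.765].
For comparison, the equal-tailed interval is [0.473, 4.177]; the HPD is narrower and shifted toward the mode.

[0.291, 3.765]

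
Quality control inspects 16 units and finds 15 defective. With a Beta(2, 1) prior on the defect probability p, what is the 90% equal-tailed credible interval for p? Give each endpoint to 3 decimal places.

Posterior: Beta(2+15, 1+1) = Beta(17, 2).
Equal-tailed 90% interval: the 0.05 and 0.95 quantiles of Beta(17, 2).
Posterior mean ≈ 0.895, SD ≈ 0.069; a Normal approximation gives roughly [0.782, 1.008].
Exact: F⁻¹(0.05) = 0.762; F⁻¹(0.95) = 0.980.

[0.762, 0.980]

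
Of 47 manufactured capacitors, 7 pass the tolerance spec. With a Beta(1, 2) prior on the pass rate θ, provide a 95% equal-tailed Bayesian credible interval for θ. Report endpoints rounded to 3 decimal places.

[0.073, 0.272]

Posterior: Beta(1+7, 2+40) = Beta(8, 42).
Equal-tailed 95% interval: the 0.025 and 0.975 quantiles of Beta(8, 42).
Posterior mean ≈ 0.160, SD ≈ 0.051; a Normal approximation gives roughly [0.059, 0.261].
Exact: F⁻¹(0.025) = 0.073; F⁻¹(0.975) = 0.272.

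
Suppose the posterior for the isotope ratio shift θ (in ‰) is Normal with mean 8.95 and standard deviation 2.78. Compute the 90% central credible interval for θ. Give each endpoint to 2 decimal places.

The posterior is symmetric, so the 90% equal-tailed interval is θ = 8.95 ± z·2.78 with z = 1.645.
Half-width: 1.645 × 2.78 = 4.57.
8.95 − 4.57 = 4.38; 8.95 + 4.57 = 13.52.

[4.38, 13.52]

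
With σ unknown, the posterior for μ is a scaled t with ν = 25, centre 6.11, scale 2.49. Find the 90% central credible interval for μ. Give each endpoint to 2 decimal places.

[1.86, 10.36]

The t_25 distribution is symmetric; the 90% interval is 6.11 ± t·2.49 with t_{0.95,25} = 1.708.
Half-width: 1.708 × 2.49 = 4.25.
6.11 − 4.25 = 1.86; 6.11 + 4.25 = 10.36.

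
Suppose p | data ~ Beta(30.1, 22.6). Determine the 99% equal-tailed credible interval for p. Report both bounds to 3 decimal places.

Posterior: Beta(30.1, 22.6).
Equal-tailed 99% interval: the 0.005 and 0.995 quantiles of Beta(30.1, 22.6).
Posterior mean ≈ 0.571, SD ≈ 0.068; a Normal approximation gives roughly [0.397, 0.745].
Exact: F⁻¹(0.005) = 0.395; F⁻¹(0.995) = 0.737.

[0.395, 0.737]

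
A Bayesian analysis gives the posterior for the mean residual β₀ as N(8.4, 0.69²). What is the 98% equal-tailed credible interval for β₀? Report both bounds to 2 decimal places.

[6.79, 10.01]

The posterior is symmetric, so the 98% equal-tailed interval is β₀ = 8.4 ± z·0.69 with z = 2.326.
Half-width: 2.326 × 0.69 = 1.61.
8.4 − 1.61 = 6.79; 8.4 + 1.61 = 10.01.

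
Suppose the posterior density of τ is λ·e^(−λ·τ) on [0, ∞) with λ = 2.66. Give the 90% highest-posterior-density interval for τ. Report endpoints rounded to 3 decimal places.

The exponential density is strictly decreasing on [0, ∞), so the HPD interval is anchored at 0: [0, q] with P(τ ≤ q) = 0.90.
q = −ln(1 − 0.90) / 2.66 = 2.3026 / 2.66 = 0.866.

[0.000, 0.866]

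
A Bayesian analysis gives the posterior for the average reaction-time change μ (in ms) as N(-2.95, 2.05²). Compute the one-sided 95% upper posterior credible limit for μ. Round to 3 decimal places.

0.422

Need U with P(μ ≤ U) = 0.95: U = -2.95 + z_{0.05}·2.05.
z = 1.645; U = -2.95 + 1.645 × 2.05 = 0.422.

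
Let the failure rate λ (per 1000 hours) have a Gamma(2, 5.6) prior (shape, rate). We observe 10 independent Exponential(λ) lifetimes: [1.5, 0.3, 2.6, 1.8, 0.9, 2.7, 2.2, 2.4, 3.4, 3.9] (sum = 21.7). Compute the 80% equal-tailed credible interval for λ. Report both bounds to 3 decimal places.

Posterior: Gamma(2+10, 5.6+21.7) = Gamma(12, 27.3) (shape, rate).
Equal-tailed 80% interval: Gamma(12, 27.3) quantiles at 0.1 and 0.9.
Posterior mean ≈ 0.440, SD ≈ 0.127; a Normal approximation gives roughly [0.277, 0.602].
Exact: lower = 0.287; upper = 0.608.

[0.287, 0.608]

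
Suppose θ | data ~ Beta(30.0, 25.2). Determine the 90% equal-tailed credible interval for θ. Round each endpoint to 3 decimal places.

Posterior: Beta(30.0, 25.2).
Equal-tailed 90% interval: the 0.05 and 0.95 quantiles of Beta(30.0, 25.2).
Posterior mean ≈ 0.543, SD ≈ 0.066; a Normal approximation gives roughly [0.434, 0.653].
Exact: F⁻¹(0.05) = 0.433; F⁻¹(0.95) = 0.652.

[0.433, 0.652]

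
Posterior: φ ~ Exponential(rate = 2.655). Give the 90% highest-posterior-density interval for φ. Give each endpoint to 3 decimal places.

The exponential density is strictly decreasing on [0, ∞), so the HPD interval is anchored at 0: [0, q] with P(φ ≤ q) = 0.90.
q = −ln(1 − 0.90) / 2.655 = 2.3026 / 2.655 = 0.867.

[0.000, 0.867]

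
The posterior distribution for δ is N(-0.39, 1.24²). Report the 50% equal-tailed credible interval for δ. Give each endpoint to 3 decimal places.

[-1.226, 0.446]

The posterior is symmetric, so the 50% equal-tailed interval is δ = -0.39 ± z·1.24 with z = 0.674.
Half-width: 0.674 × 1.24 = 0.836.
-0.39 − 0.836 = -1.226; -0.39 + 0.836 = 0.446.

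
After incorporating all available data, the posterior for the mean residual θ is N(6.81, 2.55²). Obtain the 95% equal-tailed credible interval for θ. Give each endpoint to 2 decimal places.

[1.81, 11.81]

The posterior is symmetric, so the 95% equal-tailed interval is θ = 6.81 ± z·2.55 with z = 1.960.
Half-width: 1.960 × 2.55 = 5.00.
6.81 − 5.00 = 1.81; 6.81 + 5.00 = 11.81.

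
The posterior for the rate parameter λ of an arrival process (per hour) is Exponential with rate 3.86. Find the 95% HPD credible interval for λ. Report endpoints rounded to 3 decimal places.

[0.000, 0.776]

The exponential density is strictly decreasing on [0, ∞), so the HPD interval is anchored at 0: [0, q] with P(λ ≤ q) = 0.95.
q = −ln(1 − 0.95) / 3.86 = 2.9957 / 3.86 = 0.776.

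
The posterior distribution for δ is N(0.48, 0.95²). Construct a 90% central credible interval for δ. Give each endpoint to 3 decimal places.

[-1.083, 2.043]

The posterior is symmetric, so the 90% equal-tailed interval is δ = 0.48 ± z·0.95 with z = 1.645.
Half-width: 1.645 × 0.95 = 1.563.
0.48 − 1.563 = -1.083; 0.48 + 1.563 = 2.043.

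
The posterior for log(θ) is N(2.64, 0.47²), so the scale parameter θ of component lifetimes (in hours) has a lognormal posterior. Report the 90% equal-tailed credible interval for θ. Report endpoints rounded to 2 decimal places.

On the log scale the 90% interval is 2.64 ± 1.645 × 0.47 = [1.8669, 3.4131].
Exponentiate: [e^1.8669, e^3.4131] = [6.47, 30.36].

[6.47, 30.36]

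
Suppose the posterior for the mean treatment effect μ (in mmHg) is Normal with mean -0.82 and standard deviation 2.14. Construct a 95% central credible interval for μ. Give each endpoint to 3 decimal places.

The posterior is symmetric, so the 95% equal-tailed interval is μ = -0.82 ± z·2.14 with z = 1.960.
Half-width: 1.960 × 2.14 = 4.194.
-0.82 − 4.194 = -5.014; -0.82 + 4.194 = 3.374.

[-5.014, 3.374]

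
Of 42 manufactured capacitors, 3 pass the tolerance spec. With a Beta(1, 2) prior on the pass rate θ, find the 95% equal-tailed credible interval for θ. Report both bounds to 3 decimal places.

[0.025, 0.187]

Posterior: Beta(1+3, 2+39) = Beta(4, 41).
Equal-tailed 95% interval: the 0.025 and 0.975 quantiles of Beta(4, 41).
Posterior mean ≈ 0.089, SD ≈ 0.042; a Normal approximation gives roughly [0.007, 0.171].
Exact: F⁻¹(0.025) = 0.025; F⁻¹(0.975) = 0.187.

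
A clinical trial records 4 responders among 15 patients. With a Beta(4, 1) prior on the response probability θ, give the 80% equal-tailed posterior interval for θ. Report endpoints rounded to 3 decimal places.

[0.263, 0.541]

Posterior: Beta(4+4, 1+11) = Beta(8, 12).
Equal-tailed 80% interval: the 0.1 and 0.9 quantiles of Beta(8, 12).
Posterior mean ≈ 0.400, SD ≈ 0.107; a Normal approximation gives roughly [0.263, 0.537].
Exact: F⁻¹(0.1) = 0.263; F⁻¹(0.9) = 0.541.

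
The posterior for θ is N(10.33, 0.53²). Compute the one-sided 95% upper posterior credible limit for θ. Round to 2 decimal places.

11.20

Need U with P(θ ≤ U) = 0.95: U = 10.33 + z_{0.05}·0.53.
z = 1.645; U = 10.33 + 1.645 × 0.53 = 11.20.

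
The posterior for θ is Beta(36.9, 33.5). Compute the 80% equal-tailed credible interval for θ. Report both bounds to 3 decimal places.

Posterior: Beta(36.9, 33.5).
Equal-tailed 80% interval: the 0.1 and 0.9 quantiles of Beta(36.9, 33.5).
Posterior mean ≈ 0.524, SD ≈ 0.059; a Normal approximation gives roughly [0.448, 0.600].
Exact: F⁻¹(0.1) = 0.448; F⁻¹(0.9) = 0.600.

[0.448, 0.600]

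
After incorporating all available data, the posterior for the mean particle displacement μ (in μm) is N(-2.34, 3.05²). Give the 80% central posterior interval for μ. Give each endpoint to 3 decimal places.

[-6.249, 1.569]

The posterior is symmetric, so the 80% equal-tailed interval is μ = -2.34 ± z·3.05 with z = 1.282.
Half-width: 1.282 × 3.05 = 3.909.
-2.34 − 3.909 = -6.249; -2.34 + 3.909 = 1.569.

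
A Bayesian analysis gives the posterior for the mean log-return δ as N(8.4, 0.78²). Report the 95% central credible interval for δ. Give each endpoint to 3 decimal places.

The posterior is symmetric, so the 95% equal-tailed interval is δ = 8.4 ± z·0.78 with z = 1.960.
Half-width: 1.960 × 0.78 = 1.529.
8.4 − 1.529 = 6.871; 8.4 + 1.529 = 9.929.

[6.871, 9.929]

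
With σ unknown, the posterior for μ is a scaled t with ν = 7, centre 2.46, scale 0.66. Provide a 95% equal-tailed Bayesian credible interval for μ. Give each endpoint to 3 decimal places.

The t_7 distribution is symmetric; the 95% interval is 2.46 ± t·0.66 with t_{0.975,7} = 2.365.
Half-width: 2.365 × 0.66 = 1.561.
2.46 − 1.561 = 0.899; 2.46 + 1.561 = 4.021.

[0.899, 4.021]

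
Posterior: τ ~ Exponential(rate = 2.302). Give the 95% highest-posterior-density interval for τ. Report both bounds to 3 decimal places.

The exponential density is strictly decreasing on [0, ∞), so the HPD interval is anchored at 0: [0, q] with P(τ ≤ q) = 0.95.
q = −ln(1 − 0.95) / 2.302 = 2.9957 / 2.302 = 1.301.

[0.000, 1.301]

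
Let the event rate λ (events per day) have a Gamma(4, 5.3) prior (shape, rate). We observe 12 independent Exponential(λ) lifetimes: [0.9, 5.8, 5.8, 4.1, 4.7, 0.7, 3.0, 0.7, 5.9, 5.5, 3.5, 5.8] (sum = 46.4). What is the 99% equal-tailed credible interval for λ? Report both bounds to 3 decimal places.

Posterior: Gamma(4+12, 5.3+46.4) = Gamma(16, 51.7) (shape, rate).
Equal-tailed 99% interval: Gamma(16, 51.7) quantiles at 0.005 and 0.995.
Posterior mean ≈ 0.309, SD ≈ 0.077; a Normal approximation gives roughly [0.110, 0.509].
Exact: lower = 0.146; upper = 0.545.

[0.146, 0.545]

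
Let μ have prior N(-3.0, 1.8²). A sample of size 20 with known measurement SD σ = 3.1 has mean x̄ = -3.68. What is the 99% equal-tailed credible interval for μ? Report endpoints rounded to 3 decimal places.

Posterior precision = 1/1.8² + 20/3.1² = 0.3086 + 2.0812 = 2.3898, so posterior SD = 0.6469.
Posterior mean = (-3.0/1.8² + 20·-3.68/3.1²) / 2.3898 = -3.5922.
Interval: -3.5922 ± 2.576 × 0.6469 → [-5.258, -1.926].

[-5.258, -1.926]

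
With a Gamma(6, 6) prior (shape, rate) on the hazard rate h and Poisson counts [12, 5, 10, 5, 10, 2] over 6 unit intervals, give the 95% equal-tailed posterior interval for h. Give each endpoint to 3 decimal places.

Posterior: Gamma(6+44, 6+6) = Gamma(50, 12) (shape, rate).
Equal-tailed 95% interval: Gamma(50, 12) quantiles at 0.025 and 0.975.
Posterior mean ≈ 4.167, SD ≈ 0.589; a Normal approximation gives roughly [3.012, 5.322].
Exact: lower = 3.093; upper = 5.398.

[3.093, 5.398]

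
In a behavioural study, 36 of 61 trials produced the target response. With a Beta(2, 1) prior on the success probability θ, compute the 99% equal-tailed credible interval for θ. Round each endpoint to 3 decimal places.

[0.434, 0.743]

Posterior: Beta(2+36, 1+25) = Beta(38, 26).
Equal-tailed 99% interval: the 0.005 and 0.995 quantiles of Beta(38, 26).
Posterior mean ≈ 0.594, SD ≈ 0.061; a Normal approximation gives roughly [0.437, 0.751].
Exact: F⁻¹(0.005) = 0.434; F⁻¹(0.995) = 0.743.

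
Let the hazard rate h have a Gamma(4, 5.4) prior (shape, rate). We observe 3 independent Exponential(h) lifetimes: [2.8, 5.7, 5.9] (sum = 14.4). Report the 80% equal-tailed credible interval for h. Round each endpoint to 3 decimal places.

Posterior: Gamma(4+3, 5.4+14.4) = Gamma(7, 19.8) (shape, rate).
Equal-tailed 80% interval: Gamma(7, 19.8) quantiles at 0.1 and 0.9.
Posterior mean ≈ 0.354, SD ≈ 0.134; a Normal approximation gives roughly [0.182, 0.525].
Exact: lower = 0.197; upper = 0.532.

[0.197, 0.532]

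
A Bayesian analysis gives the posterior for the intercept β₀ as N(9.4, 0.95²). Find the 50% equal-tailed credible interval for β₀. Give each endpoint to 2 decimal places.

[8.76, 10.04]

The posterior is symmetric, so the 50% equal-tailed interval is β₀ = 9.4 ± z·0.95 with z = 0.674.
Half-width: 0.674 × 0.95 = 0.64.
9.4 − 0.64 = 8.76; 9.4 + 0.64 = 10.04.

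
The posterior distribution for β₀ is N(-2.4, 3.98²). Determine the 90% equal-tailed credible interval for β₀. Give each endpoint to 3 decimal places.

[-8.947, 4.147]

The posterior is symmetric, so the 90% equal-tailed interval is β₀ = -2.4 ± z·3.98 with z = 1.645.
Half-width: 1.645 × 3.98 = 6.547.
-2.4 − 6.547 = -8.947; -2.4 + 6.547 = 4.147.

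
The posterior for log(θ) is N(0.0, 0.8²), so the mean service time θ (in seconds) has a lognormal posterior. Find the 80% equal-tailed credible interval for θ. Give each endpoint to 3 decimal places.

On the log scale the 80% interval is 0.0 ± 1.282 × 0.8 = [-1.0252, 1.0252].
Exponentiate: [e^-1.0252, e^1.0252] = [0.359, 2.788].

[0.359, 2.788]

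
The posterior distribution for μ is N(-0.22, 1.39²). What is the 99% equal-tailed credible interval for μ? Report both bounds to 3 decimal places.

[-3.800, 3.360]

The posterior is symmetric, so the 99% equal-tailed interval is μ = -0.22 ± z·1.39 with z = 2.576.
Half-width: 2.576 × 1.39 = 3.580.
-0.22 − 3.580 = -3.800; -0.22 + 3.580 = 3.360.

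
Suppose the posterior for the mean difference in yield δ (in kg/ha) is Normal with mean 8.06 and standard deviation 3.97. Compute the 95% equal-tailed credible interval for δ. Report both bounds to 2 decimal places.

[0.28, 15.84]

The posterior is symmetric, so the 95% equal-tailed interval is δ = 8.06 ± z·3.97 with z = 1.960.
Half-width: 1.960 × 3.97 = 7.78.
8.06 − 7.78 = 0.28; 8.06 + 7.78 = 15.84.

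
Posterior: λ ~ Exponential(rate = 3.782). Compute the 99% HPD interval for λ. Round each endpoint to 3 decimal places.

The exponential density is strictly decreasing on [0, ∞), so the HPD interval is anchored at 0: [0, q] with P(λ ≤ q) = 0.99.
q = −ln(1 − 0.99) / 3.782 = 4.6052 / 3.782 = 1.218.

[0.000, 1.218]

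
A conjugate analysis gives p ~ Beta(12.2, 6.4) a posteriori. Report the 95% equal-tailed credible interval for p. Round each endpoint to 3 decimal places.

Posterior: Beta(12.2, 6.4).
Equal-tailed 95% interval: the 0.025 and 0.975 quantiles of Beta(12.2, 6.4).
Posterior mean ≈ 0.656, SD ≈ 0.107; a Normal approximation gives roughly [0.446, 0.866].
Exact: F⁻¹(0.025) = 0.433; F⁻¹(0.975) = 0.847.

[0.433, 0.847]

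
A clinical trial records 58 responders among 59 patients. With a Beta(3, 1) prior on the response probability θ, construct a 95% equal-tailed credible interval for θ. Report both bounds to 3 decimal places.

[0.913, 0.996]

Posterior: Beta(3+58, 1+1) = Beta(61, 2).
Equal-tailed 95% interval: the 0.025 and 0.975 quantiles of Beta(61, 2).
Posterior mean ≈ 0.968, SD ≈ 0.022; a Normal approximation gives roughly [0.925, 1.011].
Exact: F⁻¹(0.025) = 0.913; F⁻¹(0.975) = 0.996.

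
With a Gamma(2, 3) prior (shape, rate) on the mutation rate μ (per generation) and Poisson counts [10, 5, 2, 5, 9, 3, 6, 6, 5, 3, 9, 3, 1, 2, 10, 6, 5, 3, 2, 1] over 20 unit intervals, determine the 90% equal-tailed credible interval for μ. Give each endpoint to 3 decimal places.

[3.578, 4.993]

Posterior: Gamma(2+96, 3+20) = Gamma(98, 23) (shape, rate).
Equal-tailed 90% interval: Gamma(98, 23) quantiles at 0.05 and 0.95.
Posterior mean ≈ 4.261, SD ≈ 0.430; a Normal approximation gives roughly [3.553, 4.969].
Exact: lower = 3.578; upper = 4.993.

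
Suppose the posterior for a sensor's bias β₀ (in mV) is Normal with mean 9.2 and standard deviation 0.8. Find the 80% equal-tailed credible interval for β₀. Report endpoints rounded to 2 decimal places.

The posterior is symmetric, so the 80% equal-tailed interval is β₀ = 9.2 ± z·0.8 with z = 1.282.
Half-width: 1.282 × 0.8 = 1.03.
9.2 − 1.03 = 8.17; 9.2 + 1.03 = 10.23.

[8.17, 10.23]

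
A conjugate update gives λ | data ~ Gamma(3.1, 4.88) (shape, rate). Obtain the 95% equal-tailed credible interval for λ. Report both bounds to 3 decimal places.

[0.136, 1.513]

Posterior: Gamma(shape 3.1, rate 4.88).
Equal-tailed 95% interval: Gamma(3.1, 4.88) quantiles at 0.025 and 0.975.
Posterior mean ≈ 0.635, SD ≈ 0.361; a Normal approximation gives roughly [-0.072, 1.342].
Exact: lower = 0.136; upper = 1.513.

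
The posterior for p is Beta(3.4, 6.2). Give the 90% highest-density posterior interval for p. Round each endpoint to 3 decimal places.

[0.111, 0.588]

The posterior is unimodal and skewed, so the HPD interval has equal density at both endpoints and is the shortest 90% interval.
Solving f(0.111) = f(0.588) with F(0.588) − F(0.111) = 0.90 gives [0.111, 0.588].
For comparison, the equal-tailed interval is [0.131, 0.613]; the HPD is narrower and shifted toward the mode.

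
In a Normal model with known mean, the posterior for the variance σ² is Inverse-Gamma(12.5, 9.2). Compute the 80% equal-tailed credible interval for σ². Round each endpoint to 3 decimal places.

[0.535, 1.117]

Inverse-Gamma(12.5, 9.2) quantiles: F⁻¹(0.1) and F⁻¹(0.9).
Equivalently, 1/σ² ~ Gamma(12.5, rate = 9.2); invert its 0.9 and 0.1 quantiles.
Posterior mean ≈ 0.800, SD ≈ 0.247; a Normal approximation gives roughly [0.484, 1.116].
Exact: lower = 0.535; upper = 1.117.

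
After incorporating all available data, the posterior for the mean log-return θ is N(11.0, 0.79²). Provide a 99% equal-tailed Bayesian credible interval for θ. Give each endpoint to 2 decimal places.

The posterior is symmetric, so the 99% equal-tailed interval is θ = 11.0 ± z·0.79 with z = 2.576.
Half-width: 2.576 × 0.79 = 2.03.
11.0 − 2.03 = 8.97; 11.0 + 2.03 = 13.03.

[8.97, 13.03]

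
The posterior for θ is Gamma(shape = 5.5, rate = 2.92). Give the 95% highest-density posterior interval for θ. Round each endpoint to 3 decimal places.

The posterior is unimodal and skewed, so the HPD interval has equal density at both endpoints and is the shortest 95% interval.
Solving f(0.506) = f(3.477) with F(3.477) − F(0.506) = 0.95 gives [0.506, 3.477].
For comparison, the equal-tailed interval is [0.653, 3.753]; the HPD is narrower and shifted toward the mode.

[0.506, 3.477]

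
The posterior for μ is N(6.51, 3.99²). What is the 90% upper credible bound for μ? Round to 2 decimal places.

Need U with P(μ ≤ U) = 0.90: U = 6.51 + z_{0.1}·3.99.
z = 1.282; U = 6.51 + 1.282 × 3.99 = 11.62.

11.62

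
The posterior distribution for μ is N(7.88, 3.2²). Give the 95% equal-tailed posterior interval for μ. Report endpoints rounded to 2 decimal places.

The posterior is symmetric, so the 95% equal-tailed interval is μ = 7.88 ± z·3.2 with z = 1.960.
Half-width: 1.960 × 3.2 = 6.27.
7.88 − 6.27 = 1.61; 7.88 + 6.27 = 14.15.

[1.61, 14.15]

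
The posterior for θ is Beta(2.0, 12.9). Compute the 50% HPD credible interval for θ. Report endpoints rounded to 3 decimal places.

[0.037, 0.138]

The posterior is unimodal and skewed, so the HPD interval has equal density at both endpoints and is the shortest 50% interval.
Solving f(0.037) = f(0.138) with F(0.138) − F(0.037) = 0.50 gives [0.037, 0.138].
For comparison, the equal-tailed interval is [0.069, 0.182]; the HPD is narrower and shifted toward the mode.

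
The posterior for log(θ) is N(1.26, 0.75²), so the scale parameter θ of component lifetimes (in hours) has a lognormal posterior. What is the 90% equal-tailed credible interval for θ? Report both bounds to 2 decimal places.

[1.03, 12.11]

On the log scale the 90% interval is 1.26 ± 1.645 × 0.75 = [0.0264, 2.4936].
Exponentiate: [e^0.0264, e^2.4936] = [1.03, 12.11].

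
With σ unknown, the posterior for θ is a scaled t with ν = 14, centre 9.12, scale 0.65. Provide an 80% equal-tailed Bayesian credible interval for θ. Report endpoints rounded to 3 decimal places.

The t_14 distribution is symmetric; the 80% interval is 9.12 ± t·0.65 with t_{0.9,14} = 1.345.
Half-width: 1.345 × 0.65 = 0.874.
9.12 − 0.874 = 8.246; 9.12 + 0.874 = 9.994.

[8.246, 9.994]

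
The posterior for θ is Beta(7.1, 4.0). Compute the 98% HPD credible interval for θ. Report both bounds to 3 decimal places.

The posterior is unimodal and skewed, so the HPD interval has equal density at both endpoints and is the shortest 98% interval.
Solving f(0.320) = f(0.921) with F(0.921) − F(0.320) = 0.98 gives [0.320, 0.921].
For comparison, the equal-tailed interval is [0.302, 0.908]; the HPD is narrower and shifted toward the mode.

[0.320, 0.921]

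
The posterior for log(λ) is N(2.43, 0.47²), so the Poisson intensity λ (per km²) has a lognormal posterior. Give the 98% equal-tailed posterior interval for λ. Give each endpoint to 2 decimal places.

On the log scale the 98% interval is 2.43 ± 2.326 × 0.47 = [1.3366, 3.5234].
Exponentiate: [e^1.3366, e^3.5234] = [3.81, 33.90].

[3.81, 33.90]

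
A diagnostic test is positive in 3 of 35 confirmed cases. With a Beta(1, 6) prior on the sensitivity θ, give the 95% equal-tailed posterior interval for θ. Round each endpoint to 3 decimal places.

Posterior: Beta(1+3, 6+32) = Beta(4, 38).
Equal-tailed 95% interval: the 0.025 and 0.975 quantiles of Beta(4, 38).
Posterior mean ≈ 0.095, SD ≈ 0.045; a Normal approximation gives roughly [0.008, 0.183].
Exact: F⁻¹(0.025) = 0.027; F⁻¹(0.975) = 0.199.

[0.027, 0.199]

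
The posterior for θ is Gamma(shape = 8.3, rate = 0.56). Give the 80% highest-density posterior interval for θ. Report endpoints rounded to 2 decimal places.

The posterior is unimodal and skewed, so the HPD interval has equal density at both endpoints and is the shortest 80% interval.
Solving f(7.74) = f(20.33) with F(20.33) − F(7.74) = 0.80 gives [7.74, 20.33].
For comparison, the equal-tailed interval is [8.73, 21.68]; the HPD is narrower and shifted toward the mode.

[7.74, 20.33]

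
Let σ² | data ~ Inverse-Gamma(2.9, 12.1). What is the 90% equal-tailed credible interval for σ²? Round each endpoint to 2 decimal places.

[1.97, 15.78]

Inverse-Gamma(2.9, 12.1) quantiles: F⁻¹(0.05) and F⁻¹(0.95).
Equivalently, 1/σ² ~ Gamma(2.9, rate = 12.1); invert its 0.95 and 0.05 quantiles.
Posterior mean ≈ 6.37, SD ≈ 6.71; a Normal approximation gives roughly [-4.67, 17.41].
Exact: lower = 1.97; upper = 15.78.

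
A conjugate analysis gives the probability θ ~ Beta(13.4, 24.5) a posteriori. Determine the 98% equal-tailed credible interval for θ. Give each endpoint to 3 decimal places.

[0.189, 0.540]

Posterior: Beta(13.4, 24.5).
Equal-tailed 98% interval: the 0.01 and 0.99 quantiles of Beta(13.4, 24.5).
Posterior mean ≈ 0.354, SD ≈ 0.077; a Normal approximation gives roughly [0.175, 0.532].
Exact: F⁻¹(0.01) = 0.189; F⁻¹(0.99) = 0.540.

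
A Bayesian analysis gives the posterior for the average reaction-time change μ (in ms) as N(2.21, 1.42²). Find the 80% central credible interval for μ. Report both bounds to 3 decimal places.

The posterior is symmetric, so the 80% equal-tailed interval is μ = 2.21 ± z·1.42 with z = 1.282.
Half-width: 1.282 × 1.42 = 1.820.
2.21 − 1.820 = 0.390; 2.21 + 1.820 = 4.030.

[0.390, 4.030]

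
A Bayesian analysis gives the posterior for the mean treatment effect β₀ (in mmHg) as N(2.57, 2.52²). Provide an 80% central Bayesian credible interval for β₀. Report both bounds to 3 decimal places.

[-0.660, 5.800]

The posterior is symmetric, so the 80% equal-tailed interval is β₀ = 2.57 ± z·2.52 with z = 1.282.
Half-width: 1.282 × 2.52 = 3.230.
2.57 − 3.230 = -0.660; 2.57 + 3.230 = 5.800.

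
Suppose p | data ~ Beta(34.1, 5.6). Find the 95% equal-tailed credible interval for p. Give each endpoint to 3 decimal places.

Posterior: Beta(34.1, 5.6).
Equal-tailed 95% interval: the 0.025 and 0.975 quantiles of Beta(34.1, 5.6).
Posterior mean ≈ 0.859, SD ≈ 0.055; a Normal approximation gives roughly [0.752, 0.966].
Exact: F⁻¹(0.025) = 0.737; F⁻¹(0.975) = 0.947.

[0.737, 0.947]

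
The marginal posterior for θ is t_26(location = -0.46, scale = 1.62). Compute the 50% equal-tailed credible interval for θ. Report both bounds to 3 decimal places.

The t_26 distribution is symmetric; the 50% interval is -0.46 ± t·1.62 with t_{0.75,26} = 0.684.
Half-width: 0.684 × 1.62 = 1.108.
-0.46 − 1.108 = -1.568; -0.46 + 1.108 = 0.648.

[-1.568, 0.648]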